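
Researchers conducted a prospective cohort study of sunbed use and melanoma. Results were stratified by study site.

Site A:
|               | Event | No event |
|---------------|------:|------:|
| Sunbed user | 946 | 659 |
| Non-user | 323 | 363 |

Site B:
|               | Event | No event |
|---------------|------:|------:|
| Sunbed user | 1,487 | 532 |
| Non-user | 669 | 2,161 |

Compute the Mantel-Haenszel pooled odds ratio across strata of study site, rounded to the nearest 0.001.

OR_MH = Σ(aᵢdᵢ/nᵢ) / Σ(bᵢcᵢ/nᵢ), where nᵢ is the stratum total.
Stratum 1 (Site A): n = 2291; a·d/n = 946·363/2291 = 149.8900; b·c/n = 659·323/2291 = 92.9101
Stratum 2 (Site B): n = 4849; a·d/n = 1487·2161/4849 = 662.6948; b·c/n = 532·669/4849 = 73.3982
OR_MH = (149.8900 + 662.6948) / (92.9101 + 73.3982) = 812.5848 / 166.3083 = 4.88601

4.886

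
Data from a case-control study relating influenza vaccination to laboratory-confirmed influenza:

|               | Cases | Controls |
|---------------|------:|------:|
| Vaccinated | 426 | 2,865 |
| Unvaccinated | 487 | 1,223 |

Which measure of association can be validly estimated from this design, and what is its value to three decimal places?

0.373

Cells: a = 426, b = 2865, c = 487, d = 1223.
This is a case-control study: participants were sampled on outcome status, so risks in the source population cannot be estimated directly — relative risk is not valid here. The odds ratio is the appropriate measure.
OR = (a·d)/(b·c) = (426 × 1223) / (2865 × 487) = 520998 / 1395255 = 0.37341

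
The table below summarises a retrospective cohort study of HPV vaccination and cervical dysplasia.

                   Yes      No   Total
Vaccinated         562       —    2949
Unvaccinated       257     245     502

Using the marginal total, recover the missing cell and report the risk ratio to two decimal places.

0.37

The missing cell is in the exposed row: 2949 − 562 = 2387.
So a = 562, b = 2387, c = 257, d = 245.
RR = [a/(a+b)] / [c/(c+d)] = (562/2949) / (257/502) = 0.19057/0.51195 = 0.37225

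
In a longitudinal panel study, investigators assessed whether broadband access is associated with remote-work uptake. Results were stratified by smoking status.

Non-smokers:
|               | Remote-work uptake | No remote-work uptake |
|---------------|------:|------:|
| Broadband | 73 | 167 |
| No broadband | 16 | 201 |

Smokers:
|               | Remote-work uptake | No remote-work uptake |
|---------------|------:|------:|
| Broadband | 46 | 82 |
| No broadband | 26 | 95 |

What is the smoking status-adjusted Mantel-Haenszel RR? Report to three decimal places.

2.619

RR_MH = Σ(aᵢ·n₀ᵢ/nᵢ) / Σ(cᵢ·n₁ᵢ/nᵢ), with n₁ᵢ = aᵢ+bᵢ (exposed), n₀ᵢ = cᵢ+dᵢ (unexposed), nᵢ = n₁ᵢ+n₀ᵢ.
Stratum 1 (Non-smokers): n₁ = 240, n₀ = 217, n = 457; a·n₀/n = 73·217/457 = 34.6630; c·n₁/n = 16·240/457 = 8.4026
Stratum 2 (Smokers): n₁ = 128, n₀ = 121, n = 249; a·n₀/n = 46·121/249 = 22.3534; c·n₁/n = 26·128/249 = 13.3655
RR_MH = (34.6630 + 22.3534) / (8.4026 + 13.3655) = 57.0164 / 21.7681 = 2.61927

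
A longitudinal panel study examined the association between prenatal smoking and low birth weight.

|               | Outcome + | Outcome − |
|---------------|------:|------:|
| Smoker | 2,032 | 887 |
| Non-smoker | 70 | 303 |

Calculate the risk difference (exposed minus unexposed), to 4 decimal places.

0.5085

Cells: a = 2032, b = 887, c = 70, d = 303.
Risk in exposed = 2032/2919 = 0.696129; risk in unexposed = 70/373 = 0.187668.
Risk difference = 0.696129 − 0.187668 = 0.508461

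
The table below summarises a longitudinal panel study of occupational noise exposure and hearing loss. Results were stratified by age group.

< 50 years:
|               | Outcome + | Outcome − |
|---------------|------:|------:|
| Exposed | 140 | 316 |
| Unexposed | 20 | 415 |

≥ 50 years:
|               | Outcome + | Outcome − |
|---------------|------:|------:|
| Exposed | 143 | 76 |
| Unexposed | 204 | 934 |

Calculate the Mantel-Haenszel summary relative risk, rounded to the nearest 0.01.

RR_MH = Σ(aᵢ·n₀ᵢ/nᵢ) / Σ(cᵢ·n₁ᵢ/nᵢ), with n₁ᵢ = aᵢ+bᵢ (exposed), n₀ᵢ = cᵢ+dᵢ (unexposed), nᵢ = n₁ᵢ+n₀ᵢ.
Stratum 1 (< 50 years): n₁ = 456, n₀ = 435, n = 891; a·n₀/n = 140·435/891 = 68.3502; c·n₁/n = 20·456/891 = 10.2357
Stratum 2 (≥ 50 years): n₁ = 219, n₀ = 1138, n = 1357; a·n₀/n = 143·1138/1357 = 119.9219; c·n₁/n = 204·219/1357 = 32.9226
RR_MH = (68.3502 + 119.9219) / (10.2357 + 32.9226) = 188.2721 / 43.1583 = 4.36236

4.36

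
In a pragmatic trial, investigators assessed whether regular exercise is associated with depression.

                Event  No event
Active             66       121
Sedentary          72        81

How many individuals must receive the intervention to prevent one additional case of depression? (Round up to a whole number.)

Risk in treated group = 66/187 = 0.35294; risk in control = 72/153 = 0.47059.
Absolute risk reduction = 0.47059 − 0.35294 = 0.11765
NNT = 1 / ARR = 1 / 0.11765 = 8.500 → round up → 9

9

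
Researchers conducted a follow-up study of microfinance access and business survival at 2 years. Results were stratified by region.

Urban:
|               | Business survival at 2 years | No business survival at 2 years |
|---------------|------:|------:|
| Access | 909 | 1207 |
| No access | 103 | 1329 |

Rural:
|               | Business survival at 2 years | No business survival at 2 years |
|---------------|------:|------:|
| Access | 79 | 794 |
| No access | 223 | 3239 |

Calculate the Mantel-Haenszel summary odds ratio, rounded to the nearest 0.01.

OR_MH = Σ(aᵢdᵢ/nᵢ) / Σ(bᵢcᵢ/nᵢ), where nᵢ is the stratum total.
Stratum 1 (Urban): n = 3548; a·d/n = 909·1329/3548 = 340.4907; b·c/n = 1207·103/3548 = 35.0397
Stratum 2 (Rural): n = 4335; a·d/n = 79·3239/4335 = 59.0268; b·c/n = 794·223/4335 = 40.8448
OR_MH = (340.4907 + 59.0268) / (35.0397 + 40.8448) = 399.5175 / 75.8845 = 5.26481

5.26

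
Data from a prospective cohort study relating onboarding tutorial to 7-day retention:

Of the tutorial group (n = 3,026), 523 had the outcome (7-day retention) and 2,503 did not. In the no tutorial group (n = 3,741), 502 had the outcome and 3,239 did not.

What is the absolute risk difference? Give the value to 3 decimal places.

From the description: a = 523, b = 2503, c = 502, d = 3239.
Risk in exposed = 523/3026 = 0.172835; risk in unexposed = 502/3741 = 0.134189.
Risk difference = 0.172835 − 0.134189 = 0.038647

0.039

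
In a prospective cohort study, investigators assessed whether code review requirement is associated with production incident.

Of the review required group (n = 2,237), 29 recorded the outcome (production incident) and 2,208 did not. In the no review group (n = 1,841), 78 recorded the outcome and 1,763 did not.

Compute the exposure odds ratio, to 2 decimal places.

0.30

From the description: a = 29, b = 2208, c = 78, d = 1763.
OR = (a·d)/(b·c) = (29 × 1763) / (2208 × 78) = 51127 / 172224 = 0.29686
Exposure is associated with lower odds of production incident (OR = 0.30 < 1).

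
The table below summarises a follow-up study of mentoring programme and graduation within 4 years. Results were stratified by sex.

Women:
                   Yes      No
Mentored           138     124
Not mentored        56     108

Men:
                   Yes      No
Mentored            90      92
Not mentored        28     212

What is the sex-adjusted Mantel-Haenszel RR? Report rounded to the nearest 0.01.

2.24

RR_MH = Σ(aᵢ·n₀ᵢ/nᵢ) / Σ(cᵢ·n₁ᵢ/nᵢ), with n₁ᵢ = aᵢ+bᵢ (exposed), n₀ᵢ = cᵢ+dᵢ (unexposed), nᵢ = n₁ᵢ+n₀ᵢ.
Stratum 1 (Women): n₁ = 262, n₀ = 164, n = 426; a·n₀/n = 138·164/426 = 53.1268; c·n₁/n = 56·262/426 = 34.4413
Stratum 2 (Men): n₁ = 182, n₀ = 240, n = 422; a·n₀/n = 90·240/422 = 51.1848; c·n₁/n = 28·182/422 = 12.0758
RR_MH = (53.1268 + 51.1848) / (34.4413 + 12.0758) = 104.3116 / 46.5171 = 2.24243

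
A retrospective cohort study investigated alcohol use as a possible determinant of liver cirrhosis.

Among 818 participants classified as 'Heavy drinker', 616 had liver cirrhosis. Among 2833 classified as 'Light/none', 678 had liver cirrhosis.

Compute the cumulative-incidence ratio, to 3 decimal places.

3.147

From the description: a = 616, b = 202, c = 678, d = 2155.
Risk in exposed = 616/818 = 0.75306; risk in unexposed = 678/2833 = 0.23932.
RR = 0.75306 / 0.23932 = 3.14662
The risk among the exposed is 3.15 times that among the unexposed.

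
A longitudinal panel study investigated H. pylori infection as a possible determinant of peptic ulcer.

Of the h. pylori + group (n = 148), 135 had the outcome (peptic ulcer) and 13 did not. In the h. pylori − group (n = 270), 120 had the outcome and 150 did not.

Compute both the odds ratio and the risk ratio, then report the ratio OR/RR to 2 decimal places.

6.32

From the description: a = 135, b = 13, c = 120, d = 150.
OR = (135·150)/(13·120) = 20250/1560 = 12.98077
Risk in exposed = 135/148 = 0.91216; risk in unexposed = 120/270 = 0.44444; RR = 2.05236
OR/RR = 12.98077 / 2.05236 = 6.32479
The outcome is not rare, so the OR lies further from 1 than the RR.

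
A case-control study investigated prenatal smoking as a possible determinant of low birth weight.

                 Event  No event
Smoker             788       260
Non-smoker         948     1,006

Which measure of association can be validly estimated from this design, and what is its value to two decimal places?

3.22

Cells: a = 788, b = 260, c = 948, d = 1006.
This is a case-control study: participants were sampled on outcome status, so risks in the source population cannot be estimated directly — relative risk is not valid here. The odds ratio is the appropriate measure.
OR = (a·d)/(b·c) = (788 × 1006) / (260 × 948) = 792728 / 246480 = 3.21620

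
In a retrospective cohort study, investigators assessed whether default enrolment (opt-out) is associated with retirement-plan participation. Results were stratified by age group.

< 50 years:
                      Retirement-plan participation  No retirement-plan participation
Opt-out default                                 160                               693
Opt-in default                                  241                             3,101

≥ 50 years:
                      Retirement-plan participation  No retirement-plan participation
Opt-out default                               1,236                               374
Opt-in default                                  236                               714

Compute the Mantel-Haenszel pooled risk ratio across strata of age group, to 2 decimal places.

2.97

RR_MH = Σ(aᵢ·n₀ᵢ/nᵢ) / Σ(cᵢ·n₁ᵢ/nᵢ), with n₁ᵢ = aᵢ+bᵢ (exposed), n₀ᵢ = cᵢ+dᵢ (unexposed), nᵢ = n₁ᵢ+n₀ᵢ.
Stratum 1 (< 50 years): n₁ = 853, n₀ = 3342, n = 4195; a·n₀/n = 160·3342/4195 = 127.4660; c·n₁/n = 241·853/4195 = 49.0043
Stratum 2 (≥ 50 years): n₁ = 1610, n₀ = 950, n = 2560; a·n₀/n = 1236·950/2560 = 458.6719; c·n₁/n = 236·1610/2560 = 148.4219
RR_MH = (127.4660 + 458.6719) / (49.0043 + 148.4219) = 586.1379 / 197.4262 = 2.96890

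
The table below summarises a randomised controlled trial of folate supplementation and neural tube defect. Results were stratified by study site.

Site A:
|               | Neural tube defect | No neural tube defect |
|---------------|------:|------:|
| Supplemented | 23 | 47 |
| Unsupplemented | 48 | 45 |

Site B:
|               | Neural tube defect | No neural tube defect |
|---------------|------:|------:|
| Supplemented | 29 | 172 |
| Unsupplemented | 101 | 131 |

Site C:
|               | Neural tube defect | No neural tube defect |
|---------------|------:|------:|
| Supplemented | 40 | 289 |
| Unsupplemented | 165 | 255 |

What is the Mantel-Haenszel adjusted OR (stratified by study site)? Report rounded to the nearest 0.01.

OR_MH = Σ(aᵢdᵢ/nᵢ) / Σ(bᵢcᵢ/nᵢ), where nᵢ is the stratum total.
Stratum 1 (Site A): n = 163; a·d/n = 23·45/163 = 6.3497; b·c/n = 47·48/163 = 13.8405
Stratum 2 (Site B): n = 433; a·d/n = 29·131/433 = 8.7737; b·c/n = 172·101/433 = 40.1201
Stratum 3 (Site C): n = 749; a·d/n = 40·255/749 = 13.6182; b·c/n = 289·165/749 = 63.6649
OR_MH = (6.3497 + 8.7737 + 13.6182) / (13.8405 + 40.1201 + 63.6649) = 28.7415 / 117.6255 = 0.24435

0.24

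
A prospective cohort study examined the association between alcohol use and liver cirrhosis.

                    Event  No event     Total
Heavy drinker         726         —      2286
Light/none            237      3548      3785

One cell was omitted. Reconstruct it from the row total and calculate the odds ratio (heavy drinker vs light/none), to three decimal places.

6.967

The missing cell is in the exposed row: 2286 − 726 = 1560.
So a = 726, b = 1560, c = 237, d = 3548.
OR = (a·d)/(b·c) = (726 × 3548) / (1560 × 237) = 2575848 / 369720 = 6.96702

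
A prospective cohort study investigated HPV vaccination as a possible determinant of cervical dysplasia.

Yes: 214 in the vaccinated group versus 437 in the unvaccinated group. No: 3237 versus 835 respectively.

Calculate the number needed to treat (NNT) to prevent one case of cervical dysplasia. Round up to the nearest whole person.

Risk in treated group = 214/3451 = 0.06201; risk in control = 437/1272 = 0.34355.
Absolute risk reduction = 0.34355 − 0.06201 = 0.28154
NNT = 1 / ARR = 1 / 0.28154 = 3.552 → round up → 4

4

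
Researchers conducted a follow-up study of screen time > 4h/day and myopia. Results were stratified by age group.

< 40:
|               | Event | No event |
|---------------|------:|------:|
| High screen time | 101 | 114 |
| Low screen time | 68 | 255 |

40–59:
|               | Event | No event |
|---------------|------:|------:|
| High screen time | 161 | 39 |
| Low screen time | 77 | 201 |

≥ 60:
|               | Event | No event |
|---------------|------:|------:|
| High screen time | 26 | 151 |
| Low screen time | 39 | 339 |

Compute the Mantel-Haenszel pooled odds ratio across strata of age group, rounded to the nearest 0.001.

OR_MH = Σ(aᵢdᵢ/nᵢ) / Σ(bᵢcᵢ/nᵢ), where nᵢ is the stratum total.
Stratum 1 (< 40): n = 538; a·d/n = 101·255/538 = 47.8717; b·c/n = 114·68/538 = 14.4089
Stratum 2 (40–59): n = 478; a·d/n = 161·201/478 = 67.7008; b·c/n = 39·77/478 = 6.2824
Stratum 3 (≥ 60): n = 555; a·d/n = 26·339/555 = 15.8811; b·c/n = 151·39/555 = 10.6108
OR_MH = (47.8717 + 67.7008 + 15.8811) / (14.4089 + 6.2824 + 10.6108) = 131.4537 / 31.3022 = 4.19951

4.200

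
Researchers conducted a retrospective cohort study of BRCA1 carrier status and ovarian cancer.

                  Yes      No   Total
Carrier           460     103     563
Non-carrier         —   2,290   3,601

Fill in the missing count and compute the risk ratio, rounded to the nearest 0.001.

The missing cell is in the unexposed row: 3601 − 2290 = 1311.
So a = 460, b = 103, c = 1311, d = 2290.
RR = [a/(a+b)] / [c/(c+d)] = (460/563) / (1311/3601) = 0.81705/0.36407 = 2.24424

2.244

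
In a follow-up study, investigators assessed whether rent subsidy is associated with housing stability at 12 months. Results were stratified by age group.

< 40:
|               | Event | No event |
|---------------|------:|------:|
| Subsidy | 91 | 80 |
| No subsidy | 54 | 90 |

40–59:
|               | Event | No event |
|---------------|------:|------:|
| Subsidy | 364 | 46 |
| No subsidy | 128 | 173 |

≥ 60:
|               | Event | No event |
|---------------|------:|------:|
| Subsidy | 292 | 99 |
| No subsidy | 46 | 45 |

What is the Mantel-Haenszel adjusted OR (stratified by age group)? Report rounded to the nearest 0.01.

OR_MH = Σ(aᵢdᵢ/nᵢ) / Σ(bᵢcᵢ/nᵢ), where nᵢ is the stratum total.
Stratum 1 (< 40): n = 315; a·d/n = 91·90/315 = 26.0000; b·c/n = 80·54/315 = 13.7143
Stratum 2 (40–59): n = 711; a·d/n = 364·173/711 = 88.5682; b·c/n = 46·128/711 = 8.2813
Stratum 3 (≥ 60): n = 482; a·d/n = 292·45/482 = 27.2614; b·c/n = 99·46/482 = 9.4481
OR_MH = (26.0000 + 88.5682 + 27.2614) / (13.7143 + 8.2813 + 9.4481) = 141.8296 / 31.4437 = 4.51059

4.51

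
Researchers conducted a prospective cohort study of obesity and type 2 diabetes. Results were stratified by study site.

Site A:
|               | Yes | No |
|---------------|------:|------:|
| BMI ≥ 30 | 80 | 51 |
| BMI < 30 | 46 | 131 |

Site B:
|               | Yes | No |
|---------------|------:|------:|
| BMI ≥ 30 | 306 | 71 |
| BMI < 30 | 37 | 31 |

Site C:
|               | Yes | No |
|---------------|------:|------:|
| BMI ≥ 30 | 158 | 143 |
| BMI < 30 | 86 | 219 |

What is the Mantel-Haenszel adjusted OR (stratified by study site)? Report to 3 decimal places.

OR_MH = Σ(aᵢdᵢ/nᵢ) / Σ(bᵢcᵢ/nᵢ), where nᵢ is the stratum total.
Stratum 1 (Site A): n = 308; a·d/n = 80·131/308 = 34.0260; b·c/n = 51·46/308 = 7.6169
Stratum 2 (Site B): n = 445; a·d/n = 306·31/445 = 21.3169; b·c/n = 71·37/445 = 5.9034
Stratum 3 (Site C): n = 606; a·d/n = 158·219/606 = 57.0990; b·c/n = 143·86/606 = 20.2937
OR_MH = (34.0260 + 21.3169 + 57.0990) / (7.6169 + 5.9034 + 20.2937) = 112.4418 / 33.8140 = 3.32531

3.325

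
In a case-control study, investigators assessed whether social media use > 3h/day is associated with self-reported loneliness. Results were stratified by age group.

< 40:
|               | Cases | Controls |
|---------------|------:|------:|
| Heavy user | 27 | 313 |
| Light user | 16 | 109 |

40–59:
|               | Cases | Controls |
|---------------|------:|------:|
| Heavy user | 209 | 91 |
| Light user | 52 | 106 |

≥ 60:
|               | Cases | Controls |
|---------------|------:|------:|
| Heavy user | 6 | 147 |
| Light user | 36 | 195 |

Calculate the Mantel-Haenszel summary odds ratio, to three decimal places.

OR_MH = Σ(aᵢdᵢ/nᵢ) / Σ(bᵢcᵢ/nᵢ), where nᵢ is the stratum total.
Stratum 1 (< 40): n = 465; a·d/n = 27·109/465 = 6.3290; b·c/n = 313·16/465 = 10.7699
Stratum 2 (40–59): n = 458; a·d/n = 209·106/458 = 48.3712; b·c/n = 91·52/458 = 10.3319
Stratum 3 (≥ 60): n = 384; a·d/n = 6·195/384 = 3.0469; b·c/n = 147·36/384 = 13.7812
OR_MH = (6.3290 + 48.3712 + 3.0469) / (10.7699 + 10.3319 + 13.7812) = 57.7471 / 34.8830 = 1.65545

1.655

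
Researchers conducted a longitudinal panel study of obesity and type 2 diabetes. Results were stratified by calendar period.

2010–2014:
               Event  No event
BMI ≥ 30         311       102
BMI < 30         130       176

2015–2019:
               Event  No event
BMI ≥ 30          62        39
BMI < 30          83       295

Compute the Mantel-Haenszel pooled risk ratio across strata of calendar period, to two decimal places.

RR_MH = Σ(aᵢ·n₀ᵢ/nᵢ) / Σ(cᵢ·n₁ᵢ/nᵢ), with n₁ᵢ = aᵢ+bᵢ (exposed), n₀ᵢ = cᵢ+dᵢ (unexposed), nᵢ = n₁ᵢ+n₀ᵢ.
Stratum 1 (2010–2014): n₁ = 413, n₀ = 306, n = 719; a·n₀/n = 311·306/719 = 132.3588; c·n₁/n = 130·413/719 = 74.6732
Stratum 2 (2015–2019): n₁ = 101, n₀ = 378, n = 479; a·n₀/n = 62·378/479 = 48.9269; c·n₁/n = 83·101/479 = 17.5010
RR_MH = (132.3588 + 48.9269) / (74.6732 + 17.5010) = 181.2858 / 92.1742 = 1.96677

1.97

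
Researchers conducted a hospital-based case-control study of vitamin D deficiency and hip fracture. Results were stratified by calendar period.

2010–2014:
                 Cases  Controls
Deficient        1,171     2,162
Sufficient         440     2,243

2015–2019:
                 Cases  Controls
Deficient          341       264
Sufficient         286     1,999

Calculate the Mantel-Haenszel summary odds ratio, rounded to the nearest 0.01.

3.65

OR_MH = Σ(aᵢdᵢ/nᵢ) / Σ(bᵢcᵢ/nᵢ), where nᵢ is the stratum total.
Stratum 1 (2010–2014): n = 6016; a·d/n = 1171·2243/6016 = 436.5946; b·c/n = 2162·440/6016 = 158.1250
Stratum 2 (2015–2019): n = 2890; a·d/n = 341·1999/2890 = 235.8682; b·c/n = 264·286/2890 = 26.1260
OR_MH = (436.5946 + 235.8682) / (158.1250 + 26.1260) = 672.4627 / 184.2510 = 3.64971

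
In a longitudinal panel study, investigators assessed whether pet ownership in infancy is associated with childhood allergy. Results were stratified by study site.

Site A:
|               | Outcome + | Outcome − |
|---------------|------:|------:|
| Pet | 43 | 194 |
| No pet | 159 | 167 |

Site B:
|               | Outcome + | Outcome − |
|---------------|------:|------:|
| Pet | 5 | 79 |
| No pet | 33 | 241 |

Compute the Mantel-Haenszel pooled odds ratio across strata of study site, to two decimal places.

OR_MH = Σ(aᵢdᵢ/nᵢ) / Σ(bᵢcᵢ/nᵢ), where nᵢ is the stratum total.
Stratum 1 (Site A): n = 563; a·d/n = 43·167/563 = 12.7549; b·c/n = 194·159/563 = 54.7886
Stratum 2 (Site B): n = 358; a·d/n = 5·241/358 = 3.3659; b·c/n = 79·33/358 = 7.2821
OR_MH = (12.7549 + 3.3659) / (54.7886 + 7.2821) = 16.1208 / 62.0708 = 0.25972

0.26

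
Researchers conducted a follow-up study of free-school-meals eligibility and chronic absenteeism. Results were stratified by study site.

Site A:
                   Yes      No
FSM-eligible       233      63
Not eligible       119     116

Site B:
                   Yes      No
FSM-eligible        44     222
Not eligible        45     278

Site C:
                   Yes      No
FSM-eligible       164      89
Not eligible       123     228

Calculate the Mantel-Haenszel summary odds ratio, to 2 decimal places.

OR_MH = Σ(aᵢdᵢ/nᵢ) / Σ(bᵢcᵢ/nᵢ), where nᵢ is the stratum total.
Stratum 1 (Site A): n = 531; a·d/n = 233·116/531 = 50.9002; b·c/n = 63·119/531 = 14.1186
Stratum 2 (Site B): n = 589; a·d/n = 44·278/589 = 20.7674; b·c/n = 222·45/589 = 16.9610
Stratum 3 (Site C): n = 604; a·d/n = 164·228/604 = 61.9073; b·c/n = 89·123/604 = 18.1242
OR_MH = (50.9002 + 20.7674 + 61.9073) / (14.1186 + 16.9610 + 18.1242) = 133.5749 / 49.2038 = 2.71473

2.71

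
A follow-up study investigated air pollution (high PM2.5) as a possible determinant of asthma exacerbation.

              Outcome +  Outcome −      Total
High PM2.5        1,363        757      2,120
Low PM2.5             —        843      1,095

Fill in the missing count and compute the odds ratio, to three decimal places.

6.023

The missing cell is in the unexposed row: 1095 − 843 = 252.
So a = 1363, b = 757, c = 252, d = 843.
OR = (a·d)/(b·c) = (1363 × 843) / (757 × 252) = 1149009 / 190764 = 6.02320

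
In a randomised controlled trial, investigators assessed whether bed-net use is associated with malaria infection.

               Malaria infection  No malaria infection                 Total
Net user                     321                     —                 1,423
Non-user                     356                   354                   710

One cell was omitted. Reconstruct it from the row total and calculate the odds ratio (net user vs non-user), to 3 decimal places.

The missing cell is in the exposed row: 1423 − 321 = 1102.
So a = 321, b = 1102, c = 356, d = 354.
OR = (a·d)/(b·c) = (321 × 354) / (1102 × 356) = 113634 / 392312 = 0.28965

0.290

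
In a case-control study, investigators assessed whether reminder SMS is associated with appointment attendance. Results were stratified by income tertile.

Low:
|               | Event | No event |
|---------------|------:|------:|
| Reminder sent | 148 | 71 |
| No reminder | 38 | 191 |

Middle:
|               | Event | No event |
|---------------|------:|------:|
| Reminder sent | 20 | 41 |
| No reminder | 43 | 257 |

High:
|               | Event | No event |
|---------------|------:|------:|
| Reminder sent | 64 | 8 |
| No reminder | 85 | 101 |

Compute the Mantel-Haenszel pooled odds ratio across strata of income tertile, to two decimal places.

OR_MH = Σ(aᵢdᵢ/nᵢ) / Σ(bᵢcᵢ/nᵢ), where nᵢ is the stratum total.
Stratum 1 (Low): n = 448; a·d/n = 148·191/448 = 63.0982; b·c/n = 71·38/448 = 6.0223
Stratum 2 (Middle): n = 361; a·d/n = 20·257/361 = 14.2382; b·c/n = 41·43/361 = 4.8837
Stratum 3 (High): n = 258; a·d/n = 64·101/258 = 25.0543; b·c/n = 8·85/258 = 2.6357
OR_MH = (63.0982 + 14.2382 + 25.0543) / (6.0223 + 4.8837 + 2.6357) = 102.3907 / 13.5416 = 7.56118

7.56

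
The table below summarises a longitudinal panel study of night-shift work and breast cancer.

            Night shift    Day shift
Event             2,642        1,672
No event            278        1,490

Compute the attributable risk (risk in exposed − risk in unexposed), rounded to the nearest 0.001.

0.376

Reading the table with exposure as columns: a = 2642 (Night shift, case), b = 278 (Night shift, non-case), c = 1672 (Day shift, case), d = 1490.
Risk in exposed = 2642/2920 = 0.904795; risk in unexposed = 1672/3162 = 0.528779.
Risk difference = 0.904795 − 0.528779 = 0.376015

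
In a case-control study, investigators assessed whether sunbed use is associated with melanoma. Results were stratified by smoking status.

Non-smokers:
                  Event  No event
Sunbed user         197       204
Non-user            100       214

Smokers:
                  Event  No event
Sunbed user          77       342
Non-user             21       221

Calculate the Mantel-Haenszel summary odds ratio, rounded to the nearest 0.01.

OR_MH = Σ(aᵢdᵢ/nᵢ) / Σ(bᵢcᵢ/nᵢ), where nᵢ is the stratum total.
Stratum 1 (Non-smokers): n = 715; a·d/n = 197·214/715 = 58.9622; b·c/n = 204·100/715 = 28.5315
Stratum 2 (Smokers): n = 661; a·d/n = 77·221/661 = 25.7443; b·c/n = 342·21/661 = 10.8654
OR_MH = (58.9622 + 25.7443) / (28.5315 + 10.8654) = 84.7066 / 39.3968 = 2.15009

2.15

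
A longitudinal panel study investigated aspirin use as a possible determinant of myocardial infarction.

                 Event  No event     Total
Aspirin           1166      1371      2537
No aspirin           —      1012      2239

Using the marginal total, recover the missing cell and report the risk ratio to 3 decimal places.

The missing cell is in the unexposed row: 2239 − 1012 = 1227.
So a = 1166, b = 1371, c = 1227, d = 1012.
RR = [a/(a+b)] / [c/(c+d)] = (1166/2537) / (1227/2239) = 0.45960/0.54801 = 0.83866

0.839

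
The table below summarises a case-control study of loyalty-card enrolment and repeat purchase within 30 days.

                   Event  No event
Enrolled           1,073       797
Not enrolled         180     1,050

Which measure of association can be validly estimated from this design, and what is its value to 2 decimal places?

7.85

Cells: a = 1073, b = 797, c = 180, d = 1050.
This is a case-control study: participants were sampled on outcome status, so risks in the source population cannot be estimated directly — relative risk is not valid here. The odds ratio is the appropriate measure.
OR = (a·d)/(b·c) = (1073 × 1050) / (797 × 180) = 1126650 / 143460 = 7.85341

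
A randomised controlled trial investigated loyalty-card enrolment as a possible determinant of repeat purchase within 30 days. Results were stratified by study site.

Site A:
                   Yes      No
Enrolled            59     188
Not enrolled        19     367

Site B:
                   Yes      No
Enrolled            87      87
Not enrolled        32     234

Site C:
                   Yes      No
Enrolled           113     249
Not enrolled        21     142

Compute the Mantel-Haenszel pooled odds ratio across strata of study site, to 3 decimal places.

5.063

OR_MH = Σ(aᵢdᵢ/nᵢ) / Σ(bᵢcᵢ/nᵢ), where nᵢ is the stratum total.
Stratum 1 (Site A): n = 633; a·d/n = 59·367/633 = 34.2070; b·c/n = 188·19/633 = 5.6430
Stratum 2 (Site B): n = 440; a·d/n = 87·234/440 = 46.2682; b·c/n = 87·32/440 = 6.3273
Stratum 3 (Site C): n = 525; a·d/n = 113·142/525 = 30.5638; b·c/n = 249·21/525 = 9.9600
OR_MH = (34.2070 + 46.2682 + 30.5638) / (5.6430 + 6.3273 + 9.9600) = 111.0389 / 21.9302 = 5.06328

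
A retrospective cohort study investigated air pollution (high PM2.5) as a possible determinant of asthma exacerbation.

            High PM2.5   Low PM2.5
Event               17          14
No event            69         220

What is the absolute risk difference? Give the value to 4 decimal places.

0.1378

Reading the table with exposure as columns: a = 17 (High PM2.5, case), b = 69 (High PM2.5, non-case), c = 14 (Low PM2.5, case), d = 220.
Risk in exposed = 17/86 = 0.197674; risk in unexposed = 14/234 = 0.059829.
Risk difference = 0.197674 − 0.059829 = 0.137845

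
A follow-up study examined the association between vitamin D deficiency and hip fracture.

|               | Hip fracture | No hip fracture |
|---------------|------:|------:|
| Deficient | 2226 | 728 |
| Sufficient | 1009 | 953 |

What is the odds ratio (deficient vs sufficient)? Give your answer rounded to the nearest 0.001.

2.888

Cells: a = 2226, b = 728, c = 1009, d = 953.
OR = (a·d)/(b·c) = (2226 × 953) / (728 × 1009) = 2121378 / 734552 = 2.88799
The odds of hip fracture are about 2.89 times as high in the deficient group.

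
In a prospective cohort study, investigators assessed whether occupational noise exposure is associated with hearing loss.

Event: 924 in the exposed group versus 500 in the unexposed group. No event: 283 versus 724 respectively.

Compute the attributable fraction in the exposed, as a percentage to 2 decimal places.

From the description: a = 924, b = 283, c = 500, d = 724.
Risk in exposed = 924/1207 = 0.76553; risk in unexposed = 500/1224 = 0.40850.
RR = 0.76553/0.40850 = 1.87403
AR% = (RR − 1)/RR × 100 = (1.87403 − 1)/1.87403 × 100 = 46.6390%

46.64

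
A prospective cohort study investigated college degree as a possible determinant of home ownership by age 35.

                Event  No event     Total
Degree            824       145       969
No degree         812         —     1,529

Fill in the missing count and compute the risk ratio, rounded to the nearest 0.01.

The missing cell is in the unexposed row: 1529 − 812 = 717.
So a = 824, b = 145, c = 812, d = 717.
RR = [a/(a+b)] / [c/(c+d)] = (824/969) / (812/1529) = 0.85036/0.53107 = 1.60123

1.60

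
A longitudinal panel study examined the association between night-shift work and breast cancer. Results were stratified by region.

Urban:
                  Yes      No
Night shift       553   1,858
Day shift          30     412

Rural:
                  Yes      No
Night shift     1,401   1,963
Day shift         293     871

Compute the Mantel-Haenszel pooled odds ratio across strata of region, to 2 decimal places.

2.38

OR_MH = Σ(aᵢdᵢ/nᵢ) / Σ(bᵢcᵢ/nᵢ), where nᵢ is the stratum total.
Stratum 1 (Urban): n = 2853; a·d/n = 553·412/2853 = 79.8584; b·c/n = 1858·30/2853 = 19.5373
Stratum 2 (Rural): n = 4528; a·d/n = 1401·871/4528 = 269.4945; b·c/n = 1963·293/4528 = 127.0227
OR_MH = (79.8584 + 269.4945) / (19.5373 + 127.0227) = 349.3529 / 146.5601 = 2.38368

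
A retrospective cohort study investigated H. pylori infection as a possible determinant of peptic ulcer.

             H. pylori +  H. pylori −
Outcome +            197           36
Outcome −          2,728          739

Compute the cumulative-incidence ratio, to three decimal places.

Reading the table with exposure as columns: a = 197 (H. pylori +, case), b = 2728 (H. pylori +, non-case), c = 36 (H. pylori −, case), d = 739.
Risk in exposed = 197/2925 = 0.06735; risk in unexposed = 36/775 = 0.04645.
RR = 0.06735 / 0.04645 = 1.44991
The risk among the exposed is 1.45 times that among the unexposed.

1.450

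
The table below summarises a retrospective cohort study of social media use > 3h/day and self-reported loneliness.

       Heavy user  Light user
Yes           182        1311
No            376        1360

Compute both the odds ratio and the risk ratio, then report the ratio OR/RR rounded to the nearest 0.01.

Reading the table with exposure as columns: a = 182 (Heavy user, case), b = 376 (Heavy user, non-case), c = 1311 (Light user, case), d = 1360.
OR = (182·1360)/(376·1311) = 247520/492936 = 0.50213
Risk in exposed = 182/558 = 0.32616; risk in unexposed = 1311/2671 = 0.49083; RR = 0.66452
OR/RR = 0.50213 / 0.66452 = 0.75563
The outcome is not rare, so the OR lies further from 1 than the RR.

0.76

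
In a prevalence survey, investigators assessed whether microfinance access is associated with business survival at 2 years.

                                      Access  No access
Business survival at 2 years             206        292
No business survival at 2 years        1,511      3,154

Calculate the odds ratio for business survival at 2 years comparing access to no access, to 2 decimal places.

Reading the table with exposure as columns: a = 206 (Access, case), b = 1511 (Access, non-case), c = 292 (No access, case), d = 3154.
OR = (a·d)/(b·c) = (206 × 3154) / (1511 × 292) = 649724 / 441212 = 1.47259
The odds of business survival at 2 years are about 1.47 times as high in the access group.

1.47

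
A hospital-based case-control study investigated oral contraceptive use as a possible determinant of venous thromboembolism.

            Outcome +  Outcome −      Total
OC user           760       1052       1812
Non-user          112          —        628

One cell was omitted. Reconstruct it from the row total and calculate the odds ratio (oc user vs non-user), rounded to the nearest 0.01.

The missing cell is in the unexposed row: 628 − 112 = 516.
So a = 760, b = 1052, c = 112, d = 516.
OR = (a·d)/(b·c) = (760 × 516) / (1052 × 112) = 392160 / 117824 = 3.32835

3.33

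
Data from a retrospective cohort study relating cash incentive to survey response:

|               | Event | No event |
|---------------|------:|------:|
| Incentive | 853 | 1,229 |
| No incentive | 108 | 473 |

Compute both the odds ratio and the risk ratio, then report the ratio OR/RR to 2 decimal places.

Cells: a = 853, b = 1229, c = 108, d = 473.
OR = (853·473)/(1229·108) = 403469/132732 = 3.03973
Risk in exposed = 853/2082 = 0.40970; risk in unexposed = 108/581 = 0.18589; RR = 2.20405
OR/RR = 3.03973 / 2.20405 = 1.37916
The outcome is not rare, so the OR lies further from 1 than the RR.

1.38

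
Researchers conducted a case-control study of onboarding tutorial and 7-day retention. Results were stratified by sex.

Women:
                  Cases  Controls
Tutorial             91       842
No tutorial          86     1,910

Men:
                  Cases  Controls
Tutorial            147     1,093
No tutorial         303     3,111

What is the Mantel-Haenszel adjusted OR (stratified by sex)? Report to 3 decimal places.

OR_MH = Σ(aᵢdᵢ/nᵢ) / Σ(bᵢcᵢ/nᵢ), where nᵢ is the stratum total.
Stratum 1 (Women): n = 2929; a·d/n = 91·1910/2929 = 59.3411; b·c/n = 842·86/2929 = 24.7224
Stratum 2 (Men): n = 4654; a·d/n = 147·3111/4654 = 98.2632; b·c/n = 1093·303/4654 = 71.1601
OR_MH = (59.3411 + 98.2632) / (24.7224 + 71.1601) = 157.6043 / 95.8825 = 1.64372

1.644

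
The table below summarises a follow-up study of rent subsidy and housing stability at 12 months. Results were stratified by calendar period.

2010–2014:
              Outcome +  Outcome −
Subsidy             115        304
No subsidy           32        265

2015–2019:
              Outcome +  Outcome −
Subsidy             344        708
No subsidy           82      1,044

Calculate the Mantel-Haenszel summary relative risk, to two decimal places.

RR_MH = Σ(aᵢ·n₀ᵢ/nᵢ) / Σ(cᵢ·n₁ᵢ/nᵢ), with n₁ᵢ = aᵢ+bᵢ (exposed), n₀ᵢ = cᵢ+dᵢ (unexposed), nᵢ = n₁ᵢ+n₀ᵢ.
Stratum 1 (2010–2014): n₁ = 419, n₀ = 297, n = 716; a·n₀/n = 115·297/716 = 47.7025; c·n₁/n = 32·419/716 = 18.7263
Stratum 2 (2015–2019): n₁ = 1052, n₀ = 1126, n = 2178; a·n₀/n = 344·1126/2178 = 177.8439; c·n₁/n = 82·1052/2178 = 39.6070
RR_MH = (47.7025 + 177.8439) / (18.7263 + 39.6070) = 225.5464 / 58.3332 = 3.86652

3.87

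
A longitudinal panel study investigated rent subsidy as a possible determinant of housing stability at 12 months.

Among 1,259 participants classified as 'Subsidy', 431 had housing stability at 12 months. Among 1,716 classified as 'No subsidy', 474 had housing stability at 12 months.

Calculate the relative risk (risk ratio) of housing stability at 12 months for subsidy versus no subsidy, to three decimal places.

From the description: a = 431, b = 828, c = 474, d = 1242.
Risk in exposed = 431/1259 = 0.34234; risk in unexposed = 474/1716 = 0.27622.
RR = 0.34234 / 0.27622 = 1.23934
The risk among the exposed is 1.24 times that among the unexposed.

1.239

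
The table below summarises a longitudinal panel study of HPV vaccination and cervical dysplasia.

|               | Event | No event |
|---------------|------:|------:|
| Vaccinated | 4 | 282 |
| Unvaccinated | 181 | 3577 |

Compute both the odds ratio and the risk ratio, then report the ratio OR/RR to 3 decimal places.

Cells: a = 4, b = 282, c = 181, d = 3577.
OR = (4·3577)/(282·181) = 14308/51042 = 0.28032
Risk in exposed = 4/286 = 0.01399; risk in unexposed = 181/3758 = 0.04816; RR = 0.29038
OR/RR = 0.28032 / 0.29038 = 0.96534
The outcome is rare in both groups, so OR ≈ RR (ratio near 1).

0.965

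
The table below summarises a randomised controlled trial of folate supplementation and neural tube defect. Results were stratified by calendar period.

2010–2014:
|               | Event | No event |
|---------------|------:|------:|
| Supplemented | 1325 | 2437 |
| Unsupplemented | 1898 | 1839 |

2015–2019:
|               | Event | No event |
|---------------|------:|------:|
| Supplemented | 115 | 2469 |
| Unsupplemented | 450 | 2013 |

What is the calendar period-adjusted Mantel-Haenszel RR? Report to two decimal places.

RR_MH = Σ(aᵢ·n₀ᵢ/nᵢ) / Σ(cᵢ·n₁ᵢ/nᵢ), with n₁ᵢ = aᵢ+bᵢ (exposed), n₀ᵢ = cᵢ+dᵢ (unexposed), nᵢ = n₁ᵢ+n₀ᵢ.
Stratum 1 (2010–2014): n₁ = 3762, n₀ = 3737, n = 7499; a·n₀/n = 1325·3737/7499 = 660.2914; c·n₁/n = 1898·3762/7499 = 952.1638
Stratum 2 (2015–2019): n₁ = 2584, n₀ = 2463, n = 5047; a·n₀/n = 115·2463/5047 = 56.1215; c·n₁/n = 450·2584/5047 = 230.3943
RR_MH = (660.2914 + 56.1215) / (952.1638 + 230.3943) = 716.4128 / 1182.5580 = 0.60582

0.61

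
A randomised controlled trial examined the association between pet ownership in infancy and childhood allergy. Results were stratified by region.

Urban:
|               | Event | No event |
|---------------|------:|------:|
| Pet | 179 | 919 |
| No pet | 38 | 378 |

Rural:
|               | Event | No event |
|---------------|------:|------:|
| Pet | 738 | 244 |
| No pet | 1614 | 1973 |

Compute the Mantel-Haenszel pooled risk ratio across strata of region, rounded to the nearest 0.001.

RR_MH = Σ(aᵢ·n₀ᵢ/nᵢ) / Σ(cᵢ·n₁ᵢ/nᵢ), with n₁ᵢ = aᵢ+bᵢ (exposed), n₀ᵢ = cᵢ+dᵢ (unexposed), nᵢ = n₁ᵢ+n₀ᵢ.
Stratum 1 (Urban): n₁ = 1098, n₀ = 416, n = 1514; a·n₀/n = 179·416/1514 = 49.1836; c·n₁/n = 38·1098/1514 = 27.5588
Stratum 2 (Rural): n₁ = 982, n₀ = 3587, n = 4569; a·n₀/n = 738·3587/4569 = 579.3841; c·n₁/n = 1614·982/4569 = 346.8917
RR_MH = (49.1836 + 579.3841) / (27.5588 + 346.8917) = 628.5677 / 374.4504 = 1.67864

1.679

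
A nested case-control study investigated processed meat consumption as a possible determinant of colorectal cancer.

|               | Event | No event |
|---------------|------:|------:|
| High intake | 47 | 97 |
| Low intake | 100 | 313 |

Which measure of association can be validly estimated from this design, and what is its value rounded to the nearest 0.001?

Cells: a = 47, b = 97, c = 100, d = 313.
This is a nested case-control study: participants were sampled on outcome status, so risks in the source population cannot be estimated directly — relative risk is not valid here. The odds ratio is the appropriate measure.
OR = (a·d)/(b·c) = (47 × 313) / (97 × 100) = 14711 / 9700 = 1.51660

1.517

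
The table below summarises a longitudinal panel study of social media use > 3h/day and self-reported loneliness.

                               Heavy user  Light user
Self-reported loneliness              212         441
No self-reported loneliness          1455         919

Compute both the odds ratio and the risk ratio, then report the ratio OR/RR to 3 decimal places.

Reading the table with exposure as columns: a = 212 (Heavy user, case), b = 1455 (Heavy user, non-case), c = 441 (Light user, case), d = 919.
OR = (212·919)/(1455·441) = 194828/641655 = 0.30363
Risk in exposed = 212/1667 = 0.12717; risk in unexposed = 441/1360 = 0.32426; RR = 0.39219
OR/RR = 0.30363 / 0.39219 = 0.77419
The outcome is not rare, so the OR lies further from 1 than the RR.

0.774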